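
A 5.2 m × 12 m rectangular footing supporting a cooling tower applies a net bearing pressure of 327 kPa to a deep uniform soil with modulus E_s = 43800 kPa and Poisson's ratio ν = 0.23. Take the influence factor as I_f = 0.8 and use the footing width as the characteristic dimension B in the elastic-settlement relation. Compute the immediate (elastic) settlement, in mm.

S_e ≈ 29.4 mm

Immediate (elastic) settlement: S_e = q·B·(1−ν²)/E_s · I_f.
S_e = 327 × 5.2 × (1 − 0.23²) / 43800 × 0.8
    = 327 × 5.2 × 0.9471 / 43800 × 0.8
    = 0.02941 m = 29.41 mm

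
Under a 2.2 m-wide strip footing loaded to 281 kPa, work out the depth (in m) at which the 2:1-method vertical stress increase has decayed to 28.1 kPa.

2:1 spreading — at depth z the loaded area has grown by z in each plan dimension:
qB/(B+z) = Δσ_z ⇒ z = qB/Δσ_z − B = 281×2.2/28.1 − 2.2 = 19.8 m

z ≈ 19.8 m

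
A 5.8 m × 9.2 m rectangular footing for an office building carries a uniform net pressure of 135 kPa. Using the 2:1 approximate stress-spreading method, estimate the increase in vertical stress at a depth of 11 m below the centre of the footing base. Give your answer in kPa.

By the 2:1 method the load spreads at 1 horizontal : 2 vertical, so at depth z the loaded area has grown by z in each plan dimension:
Δσ = qBL/((B+z)(L+z)) = 135×5.8×9.2/((5.8+11)(9.2+11)) = 21.227 kPa

Δσ_z ≈ 21.2 kPa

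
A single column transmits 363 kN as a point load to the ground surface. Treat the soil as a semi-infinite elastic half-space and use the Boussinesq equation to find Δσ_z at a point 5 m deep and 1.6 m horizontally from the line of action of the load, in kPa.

Boussinesq vertical stress below a point load on an elastic half-space:
Δσ_z = 3P/(2πz²) · [1 + (r/z)²]^(−5/2)
r/z = 1.6/5 = 0.32; [1+(r/z)²]^(−5/2) = 0.7837.
Δσ_z = 3×363/(2π×5²) × 0.7837 = 6.9328 × 0.7837 = 5.433 kPa

Δσ_z ≈ 5.43 kPa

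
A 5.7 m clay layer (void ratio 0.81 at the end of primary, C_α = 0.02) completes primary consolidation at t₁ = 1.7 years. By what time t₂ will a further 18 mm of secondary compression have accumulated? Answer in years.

t₂ ≈ 3.28 years

S_s = C_α·H/(1+e_p)·log₁₀(t₂/t₁) ⇒ log₁₀(t₂/t₁) = S_s·(1+e_p)/(C_α·H).
log₁₀(t₂/t₁) = 0.018 × (1+0.81) / (0.02×5.7) = 0.2858
t₂ = t₁ × 10^0.2858 = 1.7 × 1.931 = 3.283 years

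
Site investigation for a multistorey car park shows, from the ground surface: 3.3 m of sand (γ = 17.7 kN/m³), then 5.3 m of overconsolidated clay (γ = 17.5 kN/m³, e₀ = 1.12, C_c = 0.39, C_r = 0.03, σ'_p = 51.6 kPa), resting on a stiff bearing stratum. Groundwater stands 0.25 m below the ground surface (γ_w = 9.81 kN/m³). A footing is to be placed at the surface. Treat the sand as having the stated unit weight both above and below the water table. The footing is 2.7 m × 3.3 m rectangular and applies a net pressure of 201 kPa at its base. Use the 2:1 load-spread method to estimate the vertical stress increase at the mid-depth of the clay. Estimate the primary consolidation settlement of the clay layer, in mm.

S_c ≈ 138 mm

Mid-depth of clay below the ground surface: z = 3.3 + 5.3/2 = 5.95 m.
Total vertical stress at mid-clay: σ_v = 17.7×3.3 + 17.5×2.65 = 104.78 kPa.
Pore pressure: u = 9.81×(5.95 − 0.25) = 55.917 kPa.
Initial effective stress: σ'_0 = σ_v − u = 104.78 − 55.917 = 48.863 kPa.
Stress increase at mid-clay by the 2:1 spreading method:
Δσ = qBL/((B+z)(L+z)) = 201×2.7×3.3/((2.7+5.95)(3.3+5.95)) = 22.383 kPa
Final effective stress: σ'_f = 48.863 + 22.383 = 71.246 kPa.
σ'_f = 71.246 > σ'_p = 51.6 kPa, so the stress path crosses the preconsolidation pressure — recompression up to σ'_p, then virgin compression beyond:
S_c = H/(1+e₀)·[C_r·log₁₀(σ'_p/σ'_0) + C_c·log₁₀(σ'_f/σ'_p)]
    = 5.3/2.12 × [0.03×log₁₀(51.6/48.863) + 0.39×log₁₀(71.246/51.6)]
    = 2.5 × [0.00071009 + 0.054643] = 0.1384 m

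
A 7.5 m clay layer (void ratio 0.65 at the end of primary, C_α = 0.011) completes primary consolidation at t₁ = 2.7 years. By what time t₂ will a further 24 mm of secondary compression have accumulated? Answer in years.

t₂ ≈ 8.15 years

S_s = C_α·H/(1+e_p)·log₁₀(t₂/t₁) ⇒ log₁₀(t₂/t₁) = S_s·(1+e_p)/(C_α·H).
log₁₀(t₂/t₁) = 0.024 × (1+0.65) / (0.011×7.5) = 0.48
t₂ = t₁ × 10^0.48 = 2.7 × 3.02 = 8.154 years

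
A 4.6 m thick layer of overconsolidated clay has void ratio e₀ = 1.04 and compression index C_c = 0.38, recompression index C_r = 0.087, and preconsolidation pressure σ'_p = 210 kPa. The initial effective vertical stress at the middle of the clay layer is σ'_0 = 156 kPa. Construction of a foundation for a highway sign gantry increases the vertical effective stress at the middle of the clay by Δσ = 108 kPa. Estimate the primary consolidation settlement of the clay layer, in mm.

S_c ≈ 110 mm

Final effective stress: σ'_f = 156 + 108 = 264 kPa.
σ'_f = 264 > σ'_p = 210 kPa, so the stress path crosses the preconsolidation pressure — recompression up to σ'_p, then virgin compression beyond:
S_c = H/(1+e₀)·[C_r·log₁₀(σ'_p/σ'_0) + C_c·log₁₀(σ'_f/σ'_p)]
    = 4.6/2.04 × [0.087×log₁₀(210/156) + 0.38×log₁₀(264/210)]
    = 2.2549 × [0.011231 + 0.037766] = 0.1105 m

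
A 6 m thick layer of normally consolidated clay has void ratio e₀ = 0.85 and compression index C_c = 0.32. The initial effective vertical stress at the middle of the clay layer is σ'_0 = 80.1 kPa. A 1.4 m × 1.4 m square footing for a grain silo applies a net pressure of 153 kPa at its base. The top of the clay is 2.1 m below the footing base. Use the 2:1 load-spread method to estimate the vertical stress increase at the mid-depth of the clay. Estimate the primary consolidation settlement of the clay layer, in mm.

Mid-depth of clay below the footing base: z = 2.1 + 6/2 = 5.1 m.
Stress increase at mid-clay by the 2:1 spreading method:
Δσ = qBL/((B+z)(L+z)) = 153×1.4×1.4/((1.4+5.1)(1.4+5.1)) = 7.0978 kPa
Final effective stress: σ'_f = σ'_0 + Δσ = 80.1 + 7.0978 = 87.198 kPa.
Normally consolidated clay, so the full stress increment lies on the virgin compression line:
S_c = C_c·H/(1+e₀)·log₁₀(σ'_f/σ'_0) = 0.32×6/(1+0.85)×log₁₀(87.198/80.1)
    = 1.0378 × 0.036874 = 0.03827 m

S_c ≈ 38.3 mm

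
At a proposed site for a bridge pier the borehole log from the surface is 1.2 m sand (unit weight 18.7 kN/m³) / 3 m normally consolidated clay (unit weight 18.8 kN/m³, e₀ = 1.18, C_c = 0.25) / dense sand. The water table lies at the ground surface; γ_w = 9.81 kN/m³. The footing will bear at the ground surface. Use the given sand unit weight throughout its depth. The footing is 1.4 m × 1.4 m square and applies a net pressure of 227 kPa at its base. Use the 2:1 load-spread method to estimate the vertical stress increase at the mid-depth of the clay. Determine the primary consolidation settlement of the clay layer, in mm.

Mid-depth of clay below the ground surface: z = 1.2 + 3/2 = 2.7 m.
Total vertical stress at mid-clay: σ_v = 18.7×1.2 + 18.8×1.5 = 50.64 kPa.
Pore pressure: u = 9.81×(2.7 − 0) = 26.487 kPa.
Initial effective stress: σ'_0 = σ_v − u = 50.64 − 26.487 = 24.153 kPa.
Stress increase at mid-clay by the 2:1 spreading method:
Δσ = qBL/((B+z)(L+z)) = 227×1.4×1.4/((1.4+2.7)(1.4+2.7)) = 26.468 kPa
Final effective stress: σ'_f = σ'_0 + Δσ = 24.153 + 26.468 = 50.621 kPa.
Normally consolidated clay, so the full stress increment lies on the virgin compression line:
S_c = C_c·H/(1+e₀)·log₁₀(σ'_f/σ'_0) = 0.25×3/(1+1.18)×log₁₀(50.621/24.153)
    = 0.34404 × 0.32136 = 0.1106 m

S_c ≈ 111 mm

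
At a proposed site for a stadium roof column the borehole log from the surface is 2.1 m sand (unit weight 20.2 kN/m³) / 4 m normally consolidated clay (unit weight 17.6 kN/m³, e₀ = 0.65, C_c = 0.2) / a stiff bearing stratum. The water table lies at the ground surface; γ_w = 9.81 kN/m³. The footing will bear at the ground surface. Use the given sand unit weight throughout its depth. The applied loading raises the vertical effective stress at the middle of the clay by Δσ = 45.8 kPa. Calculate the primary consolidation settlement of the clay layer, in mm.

Mid-depth of clay below the ground surface: z = 2.1 + 4/2 = 4.1 m.
Total vertical stress at mid-clay: σ_v = 20.2×2.1 + 17.6×2 = 77.62 kPa.
Pore pressure: u = 9.81×(4.1 − 0) = 40.221 kPa.
Initial effective stress: σ'_0 = σ_v − u = 77.62 − 40.221 = 37.399 kPa.
Final effective stress: σ'_f = σ'_0 + Δσ = 37.399 + 45.8 = 83.199 kPa.
Normally consolidated clay, so the full stress increment lies on the virgin compression line:
S_c = C_c·H/(1+e₀)·log₁₀(σ'_f/σ'_0) = 0.2×4/(1+0.65)×log₁₀(83.199/37.399)
    = 0.48485 × 0.34726 = 0.1684 m

S_c ≈ 168 mm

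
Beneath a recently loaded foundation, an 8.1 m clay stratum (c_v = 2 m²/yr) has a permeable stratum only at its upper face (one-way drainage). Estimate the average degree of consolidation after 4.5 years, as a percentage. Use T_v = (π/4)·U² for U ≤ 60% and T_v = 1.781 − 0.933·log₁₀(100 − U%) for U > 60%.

U ≈ 41.8 %

Drainage path length: H_d = H = 8.1 m (single drainage).
T_v = c_v·t/H_d² = 2×4.5/8.1² = 0.13717.
T_v = 0.13717 corresponds to the U ≤ 60% branch:
U = √(4T_v/π) = 0.4179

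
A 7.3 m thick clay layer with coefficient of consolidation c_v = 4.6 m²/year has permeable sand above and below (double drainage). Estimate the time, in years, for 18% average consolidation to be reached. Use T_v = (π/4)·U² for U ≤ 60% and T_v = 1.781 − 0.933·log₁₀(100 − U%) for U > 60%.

Drainage path length: H_d = H/2 = 3.65 m (double drainage).
U ≤ 60%: T_v = (π/4)·U² = (π/4)×0.18² = 0.025447.
t = T_v·H_d²/c_v = 0.025447×3.65²/4.6 = 0.0737 years.

t ≈ 0.0737 years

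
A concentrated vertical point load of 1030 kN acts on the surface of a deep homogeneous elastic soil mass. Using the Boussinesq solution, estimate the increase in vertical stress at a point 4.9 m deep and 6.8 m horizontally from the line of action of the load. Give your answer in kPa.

Δσ_z ≈ 1.4 kPa

Boussinesq vertical stress below a point load on an elastic half-space:
Δσ_z = 3P/(2πz²) · [1 + (r/z)²]^(−5/2)
r/z = 6.8/4.9 = 1.3878; [1+(r/z)²]^(−5/2) = 0.068291.
Δσ_z = 3×1030/(2π×4.9²) × 0.068291 = 20.483 × 0.068291 = 1.399 kPa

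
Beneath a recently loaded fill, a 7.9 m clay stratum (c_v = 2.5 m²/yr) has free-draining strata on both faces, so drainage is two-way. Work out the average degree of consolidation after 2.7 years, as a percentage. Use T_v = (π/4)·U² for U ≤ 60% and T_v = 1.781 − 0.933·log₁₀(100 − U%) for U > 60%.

U ≈ 72.1 %

Drainage path length: H_d = H/2 = 3.95 m (double drainage).
T_v = c_v·t/H_d² = 2.5×2.7/3.95² = 0.43262.
T_v = 0.43262 corresponds to the U > 60% branch:
U = 1 − 10^((1.781 − T_v)/0.933)/100 = 0.7213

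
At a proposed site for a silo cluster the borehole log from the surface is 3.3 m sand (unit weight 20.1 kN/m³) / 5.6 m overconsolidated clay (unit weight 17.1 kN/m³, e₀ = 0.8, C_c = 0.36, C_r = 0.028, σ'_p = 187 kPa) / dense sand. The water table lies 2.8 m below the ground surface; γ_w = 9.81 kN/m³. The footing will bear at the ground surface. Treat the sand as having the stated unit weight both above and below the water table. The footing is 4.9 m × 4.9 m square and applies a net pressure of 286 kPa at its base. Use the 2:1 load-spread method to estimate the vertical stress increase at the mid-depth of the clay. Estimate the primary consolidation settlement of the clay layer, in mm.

Mid-depth of clay below the ground surface: z = 3.3 + 5.6/2 = 6.1 m.
Total vertical stress at mid-clay: σ_v = 20.1×3.3 + 17.1×2.8 = 114.21 kPa.
Pore pressure: u = 9.81×(6.1 − 2.8) = 32.373 kPa.
Initial effective stress: σ'_0 = σ_v − u = 114.21 − 32.373 = 81.837 kPa.
Stress increase at mid-clay by the 2:1 spreading method:
Δσ = qBL/((B+z)(L+z)) = 286×4.9×4.9/((4.9+6.1)(4.9+6.1)) = 56.751 kPa
Final effective stress: σ'_f = 81.837 + 56.751 = 138.59 kPa.
σ'_f = 138.59 ≤ σ'_p = 187 kPa, so the clay remains overconsolidated and only the recompression index applies:
S_c = C_r·H/(1+e₀)·log₁₀(σ'_f/σ'_0) = 0.028×5.6/1.8×log₁₀(138.59/81.837)
    = 0.087111 × 0.22878 = 0.01993 m

S_c ≈ 19.9 mm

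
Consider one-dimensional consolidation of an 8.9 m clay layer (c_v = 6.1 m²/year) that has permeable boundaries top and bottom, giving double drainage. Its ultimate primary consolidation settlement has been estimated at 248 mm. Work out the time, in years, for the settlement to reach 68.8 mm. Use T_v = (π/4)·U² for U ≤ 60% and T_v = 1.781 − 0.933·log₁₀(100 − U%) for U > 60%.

t ≈ 0.196 years

Drainage path length: H_d = H/2 = 4.45 m (double drainage).
U = S(t)/S_ult = 68.8/248 = 0.2774.
U ≤ 60%: T_v = (π/4)·U² = (π/4)×0.27742² = 0.060445.
t = T_v·H_d²/c_v = 0.060445×4.45²/6.1 = 0.1962 years.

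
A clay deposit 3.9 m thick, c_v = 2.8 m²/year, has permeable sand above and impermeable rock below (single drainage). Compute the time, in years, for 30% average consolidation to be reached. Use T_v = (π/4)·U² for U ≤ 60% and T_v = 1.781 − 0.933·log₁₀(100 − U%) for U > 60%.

t ≈ 0.384 years

Drainage path length: H_d = H = 3.9 m (single drainage).
U ≤ 60%: T_v = (π/4)·U² = (π/4)×0.3² = 0.070686.
t = T_v·H_d²/c_v = 0.070686×3.9²/2.8 = 0.384 years.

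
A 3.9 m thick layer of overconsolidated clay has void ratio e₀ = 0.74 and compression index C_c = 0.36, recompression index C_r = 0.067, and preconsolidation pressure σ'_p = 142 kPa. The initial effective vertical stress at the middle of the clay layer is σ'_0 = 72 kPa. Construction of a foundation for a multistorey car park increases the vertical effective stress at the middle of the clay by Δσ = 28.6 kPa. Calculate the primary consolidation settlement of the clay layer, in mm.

Final effective stress: σ'_f = 72 + 28.6 = 100.6 kPa.
σ'_f = 100.6 ≤ σ'_p = 142 kPa, so the clay remains overconsolidated and only the recompression index applies:
S_c = C_r·H/(1+e₀)·log₁₀(σ'_f/σ'_0) = 0.067×3.9/1.74×log₁₀(100.6/72)
    = 0.15017 × 0.14527 = 0.02182 m

S_c ≈ 21.8 mm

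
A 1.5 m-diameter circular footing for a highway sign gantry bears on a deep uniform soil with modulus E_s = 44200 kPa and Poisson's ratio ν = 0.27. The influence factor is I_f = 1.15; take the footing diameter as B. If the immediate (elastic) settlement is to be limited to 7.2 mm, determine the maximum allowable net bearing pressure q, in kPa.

S_e = q·B·(1−ν²)/E_s · I_f  ⇒  q = S_e·E_s / (B·(1−ν²)·I_f).
q = 0.0072 × 44200 / (1.5 × 0.9271 × 1.15) = 199 kPa

q ≈ 199 kPa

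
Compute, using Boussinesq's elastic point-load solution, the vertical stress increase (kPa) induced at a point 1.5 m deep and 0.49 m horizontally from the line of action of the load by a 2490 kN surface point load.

Δσ_z ≈ 410 kPa

Boussinesq vertical stress below a point load on an elastic half-space:
Δσ_z = 3P/(2πz²) · [1 + (r/z)²]^(−5/2)
r/z = 0.49/1.5 = 0.32667; [1+(r/z)²]^(−5/2) = 0.77609.
Δσ_z = 3×2490/(2π×1.5²) × 0.77609 = 528.39 × 0.77609 = 410.1 kPa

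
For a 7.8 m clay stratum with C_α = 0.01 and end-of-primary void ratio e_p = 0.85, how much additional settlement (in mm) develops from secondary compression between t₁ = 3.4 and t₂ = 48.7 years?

Secondary compression: S_s = C_α·H/(1+e_p)·log₁₀(t₂/t₁)
S_s = 0.01×7.8/(1+0.85)×log₁₀(48.7/3.4)
    = 0.04216 × 1.156 = 0.04874 m

S_s ≈ 48.7 mm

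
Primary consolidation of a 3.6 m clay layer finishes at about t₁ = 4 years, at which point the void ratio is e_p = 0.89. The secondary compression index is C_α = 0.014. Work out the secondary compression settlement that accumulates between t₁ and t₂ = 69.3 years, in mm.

Secondary compression: S_s = C_α·H/(1+e_p)·log₁₀(t₂/t₁)
S_s = 0.014×3.6/(1+0.89)×log₁₀(69.3/4)
    = 0.02667 × 1.239 = 0.03303 m

S_s ≈ 33 mm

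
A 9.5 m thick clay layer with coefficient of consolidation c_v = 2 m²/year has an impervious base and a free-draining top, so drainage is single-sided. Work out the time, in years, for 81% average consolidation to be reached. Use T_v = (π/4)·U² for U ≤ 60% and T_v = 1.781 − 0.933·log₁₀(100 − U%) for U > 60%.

t ≈ 26.5 years

Drainage path length: H_d = H = 9.5 m (single drainage).
U > 60%: T_v = 1.781 − 0.933·log₁₀(100 − 81) = 0.58792.
t = T_v·H_d²/c_v = 0.58792×9.5²/2 = 26.53 years.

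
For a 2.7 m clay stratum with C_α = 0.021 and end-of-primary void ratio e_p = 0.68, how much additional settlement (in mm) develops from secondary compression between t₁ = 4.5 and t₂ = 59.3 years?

S_s ≈ 37.8 mm

Secondary compression: S_s = C_α·H/(1+e_p)·log₁₀(t₂/t₁)
S_s = 0.021×2.7/(1+0.68)×log₁₀(59.3/4.5)
    = 0.03375 × 1.12 = 0.03779 m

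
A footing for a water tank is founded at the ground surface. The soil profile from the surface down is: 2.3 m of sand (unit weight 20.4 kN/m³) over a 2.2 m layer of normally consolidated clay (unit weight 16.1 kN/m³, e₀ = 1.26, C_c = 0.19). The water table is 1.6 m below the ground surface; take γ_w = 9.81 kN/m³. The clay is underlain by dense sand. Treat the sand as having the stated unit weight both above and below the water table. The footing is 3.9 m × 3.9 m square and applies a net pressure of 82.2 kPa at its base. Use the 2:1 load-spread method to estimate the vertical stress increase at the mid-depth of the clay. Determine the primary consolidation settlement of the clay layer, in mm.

S_c ≈ 32.5 mm

Mid-depth of clay below the ground surface: z = 2.3 + 2.2/2 = 3.4 m.
Total vertical stress at mid-clay: σ_v = 20.4×2.3 + 16.1×1.1 = 64.63 kPa.
Pore pressure: u = 9.81×(3.4 − 1.6) = 17.658 kPa.
Initial effective stress: σ'_0 = σ_v − u = 64.63 − 17.658 = 46.972 kPa.
Stress increase at mid-clay by the 2:1 spreading method:
Δσ = qBL/((B+z)(L+z)) = 82.2×3.9×3.9/((3.9+3.4)(3.9+3.4)) = 23.461 kPa
Final effective stress: σ'_f = σ'_0 + Δσ = 46.972 + 23.461 = 70.433 kPa.
Normally consolidated clay, so the full stress increment lies on the virgin compression line:
S_c = C_c·H/(1+e₀)·log₁₀(σ'_f/σ'_0) = 0.19×2.2/(1+1.26)×log₁₀(70.433/46.972)
    = 0.18496 × 0.17594 = 0.03254 m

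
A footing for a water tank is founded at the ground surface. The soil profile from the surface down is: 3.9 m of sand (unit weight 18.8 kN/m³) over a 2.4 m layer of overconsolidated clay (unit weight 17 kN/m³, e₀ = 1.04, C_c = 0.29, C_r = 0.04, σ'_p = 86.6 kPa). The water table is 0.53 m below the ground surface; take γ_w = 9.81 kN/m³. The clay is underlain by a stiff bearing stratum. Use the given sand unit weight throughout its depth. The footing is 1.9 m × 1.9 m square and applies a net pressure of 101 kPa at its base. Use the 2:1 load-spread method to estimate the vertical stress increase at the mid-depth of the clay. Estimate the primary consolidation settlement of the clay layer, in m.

Mid-depth of clay below the ground surface: z = 3.9 + 2.4/2 = 5.1 m.
Total vertical stress at mid-clay: σ_v = 18.8×3.9 + 17×1.2 = 93.72 kPa.
Pore pressure: u = 9.81×(5.1 − 0.53) = 44.832 kPa.
Initial effective stress: σ'_0 = σ_v − u = 93.72 − 44.832 = 48.888 kPa.
Stress increase at mid-clay by the 2:1 spreading method:
Δσ = qBL/((B+z)(L+z)) = 101×1.9×1.9/((1.9+5.1)(1.9+5.1)) = 7.441 kPa
Final effective stress: σ'_f = 48.888 + 7.441 = 56.329 kPa.
σ'_f = 56.329 ≤ σ'_p = 86.6 kPa, so the clay remains overconsolidated and only the recompression index applies:
S_c = C_r·H/(1+e₀)·log₁₀(σ'_f/σ'_0) = 0.04×2.4/2.04×log₁₀(56.329/48.888)
    = 0.04706 × 0.06153 = 0.002896 m

S_c ≈ 0.0029 m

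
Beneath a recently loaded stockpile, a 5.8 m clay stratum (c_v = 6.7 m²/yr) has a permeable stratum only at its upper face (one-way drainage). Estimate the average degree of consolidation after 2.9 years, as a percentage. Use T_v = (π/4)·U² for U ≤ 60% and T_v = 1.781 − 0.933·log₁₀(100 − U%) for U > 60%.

Drainage path length: H_d = H = 5.8 m (single drainage).
T_v = c_v·t/H_d² = 6.7×2.9/5.8² = 0.57759.
T_v = 0.57759 corresponds to the U > 60% branch:
U = 1 − 10^((1.781 − T_v)/0.933)/100 = 0.8051

U ≈ 80.5 %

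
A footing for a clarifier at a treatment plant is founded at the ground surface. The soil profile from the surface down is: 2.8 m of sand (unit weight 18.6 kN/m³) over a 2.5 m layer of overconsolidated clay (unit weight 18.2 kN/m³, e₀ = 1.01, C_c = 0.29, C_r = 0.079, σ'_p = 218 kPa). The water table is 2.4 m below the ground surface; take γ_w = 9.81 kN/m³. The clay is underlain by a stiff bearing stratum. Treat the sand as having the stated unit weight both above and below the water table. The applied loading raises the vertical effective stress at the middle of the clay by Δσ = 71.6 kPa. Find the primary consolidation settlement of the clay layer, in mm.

Mid-depth of clay below the ground surface: z = 2.8 + 2.5/2 = 4.05 m.
Total vertical stress at mid-clay: σ_v = 18.6×2.8 + 18.2×1.25 = 74.83 kPa.
Pore pressure: u = 9.81×(4.05 − 2.4) = 16.186 kPa.
Initial effective stress: σ'_0 = σ_v − u = 74.83 − 16.186 = 58.644 kPa.
Final effective stress: σ'_f = 58.644 + 71.6 = 130.24 kPa.
σ'_f = 130.24 ≤ σ'_p = 218 kPa, so the clay remains overconsolidated and only the recompression index applies:
S_c = C_r·H/(1+e₀)·log₁₀(σ'_f/σ'_0) = 0.079×2.5/2.01×log₁₀(130.24/58.644)
    = 0.09826 × 0.34652 = 0.03405 m

S_c ≈ 34 mm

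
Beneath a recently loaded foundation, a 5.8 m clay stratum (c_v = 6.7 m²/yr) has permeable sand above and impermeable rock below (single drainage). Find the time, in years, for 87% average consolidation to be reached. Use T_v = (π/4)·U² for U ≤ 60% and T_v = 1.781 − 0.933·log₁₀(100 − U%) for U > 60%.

t ≈ 3.72 years

Drainage path length: H_d = H = 5.8 m (single drainage).
U > 60%: T_v = 1.781 − 0.933·log₁₀(100 − 87) = 0.74169.
t = T_v·H_d²/c_v = 0.74169×5.8²/6.7 = 3.724 years.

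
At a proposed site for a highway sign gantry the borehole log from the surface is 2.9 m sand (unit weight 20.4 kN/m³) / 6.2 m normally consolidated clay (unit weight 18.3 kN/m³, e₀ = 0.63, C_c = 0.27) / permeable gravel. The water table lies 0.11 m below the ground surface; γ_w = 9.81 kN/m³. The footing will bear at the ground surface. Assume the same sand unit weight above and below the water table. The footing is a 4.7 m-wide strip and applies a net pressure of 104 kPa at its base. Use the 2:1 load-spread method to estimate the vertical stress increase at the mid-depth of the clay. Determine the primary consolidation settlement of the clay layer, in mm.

Mid-depth of clay below the ground surface: z = 2.9 + 6.2/2 = 6 m.
Total vertical stress at mid-clay: σ_v = 20.4×2.9 + 18.3×3.1 = 115.89 kPa.
Pore pressure: u = 9.81×(6 − 0.11) = 57.781 kPa.
Initial effective stress: σ'_0 = σ_v − u = 115.89 − 57.781 = 58.109 kPa.
Stress increase at mid-clay by the 2:1 spreading method:
Δσ = qB/(B+z) = 104×4.7/(4.7+6) = 45.682 kPa
Final effective stress: σ'_f = σ'_0 + Δσ = 58.109 + 45.682 = 103.79 kPa.
Normally consolidated clay, so the full stress increment lies on the virgin compression line:
S_c = C_c·H/(1+e₀)·log₁₀(σ'_f/σ'_0) = 0.27×6.2/(1+0.63)×log₁₀(103.79/58.109)
    = 1.027 × 0.25191 = 0.2587 m

S_c ≈ 259 mm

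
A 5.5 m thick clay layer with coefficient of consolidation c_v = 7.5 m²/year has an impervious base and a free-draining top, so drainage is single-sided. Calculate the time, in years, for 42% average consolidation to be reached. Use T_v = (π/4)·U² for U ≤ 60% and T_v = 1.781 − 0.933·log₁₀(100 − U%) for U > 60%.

Drainage path length: H_d = H = 5.5 m (single drainage).
U ≤ 60%: T_v = (π/4)·U² = (π/4)×0.42² = 0.13854.
t = T_v·H_d²/c_v = 0.13854×5.5²/7.5 = 0.5588 years.

t ≈ 0.559 years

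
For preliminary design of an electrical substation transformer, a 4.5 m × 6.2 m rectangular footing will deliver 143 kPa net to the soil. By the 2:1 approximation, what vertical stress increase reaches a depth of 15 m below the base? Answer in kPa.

Δσ_z ≈ 9.65 kPa

By the 2:1 method the load spreads at 1 horizontal : 2 vertical, so at depth z the loaded area has grown by z in each plan dimension:
Δσ = qBL/((B+z)(L+z)) = 143×4.5×6.2/((4.5+15)(6.2+15)) = 9.6509 kPa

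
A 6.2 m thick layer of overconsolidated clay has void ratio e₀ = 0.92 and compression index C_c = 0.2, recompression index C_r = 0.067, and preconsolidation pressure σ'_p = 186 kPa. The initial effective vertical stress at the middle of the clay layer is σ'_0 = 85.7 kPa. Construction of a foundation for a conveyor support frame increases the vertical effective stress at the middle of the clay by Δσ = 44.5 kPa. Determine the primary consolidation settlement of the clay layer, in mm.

S_c ≈ 39.3 mm

Final effective stress: σ'_f = 85.7 + 44.5 = 130.2 kPa.
σ'_f = 130.2 ≤ σ'_p = 186 kPa, so the clay remains overconsolidated and only the recompression index applies:
S_c = C_r·H/(1+e₀)·log₁₀(σ'_f/σ'_0) = 0.067×6.2/1.92×log₁₀(130.2/85.7)
    = 0.21636 × 0.18163 = 0.0393 m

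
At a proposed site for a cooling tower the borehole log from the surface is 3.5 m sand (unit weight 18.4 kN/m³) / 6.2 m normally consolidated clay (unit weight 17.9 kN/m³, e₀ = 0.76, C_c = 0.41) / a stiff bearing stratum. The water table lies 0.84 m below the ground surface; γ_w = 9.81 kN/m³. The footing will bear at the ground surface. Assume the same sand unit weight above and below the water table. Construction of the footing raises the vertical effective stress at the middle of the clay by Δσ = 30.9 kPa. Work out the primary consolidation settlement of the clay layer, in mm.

Mid-depth of clay below the ground surface: z = 3.5 + 6.2/2 = 6.6 m.
Total vertical stress at mid-clay: σ_v = 18.4×3.5 + 17.9×3.1 = 119.89 kPa.
Pore pressure: u = 9.81×(6.6 − 0.84) = 56.506 kPa.
Initial effective stress: σ'_0 = σ_v − u = 119.89 − 56.506 = 63.384 kPa.
Final effective stress: σ'_f = σ'_0 + Δσ = 63.384 + 30.9 = 94.284 kPa.
Normally consolidated clay, so the full stress increment lies on the virgin compression line:
S_c = C_c·H/(1+e₀)·log₁₀(σ'_f/σ'_0) = 0.41×6.2/(1+0.76)×log₁₀(94.284/63.384)
    = 1.4443 × 0.17246 = 0.2491 m

S_c ≈ 249 mm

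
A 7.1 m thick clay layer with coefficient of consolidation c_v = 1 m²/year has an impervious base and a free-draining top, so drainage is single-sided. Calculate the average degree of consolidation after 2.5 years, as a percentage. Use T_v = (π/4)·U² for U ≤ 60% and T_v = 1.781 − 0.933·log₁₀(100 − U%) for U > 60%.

U ≈ 25.1 %

Drainage path length: H_d = H = 7.1 m (single drainage).
T_v = c_v·t/H_d² = 1×2.5/7.1² = 0.049593.
T_v = 0.049593 corresponds to the U ≤ 60% branch:
U = √(4T_v/π) = 0.2513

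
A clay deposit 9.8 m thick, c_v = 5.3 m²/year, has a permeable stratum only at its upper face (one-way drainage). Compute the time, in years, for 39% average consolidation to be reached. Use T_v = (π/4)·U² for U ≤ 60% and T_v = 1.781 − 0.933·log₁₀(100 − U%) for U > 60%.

t ≈ 2.16 years

Drainage path length: H_d = H = 9.8 m (single drainage).
U ≤ 60%: T_v = (π/4)·U² = (π/4)×0.39² = 0.11946.
t = T_v·H_d²/c_v = 0.11946×9.8²/5.3 = 2.165 years.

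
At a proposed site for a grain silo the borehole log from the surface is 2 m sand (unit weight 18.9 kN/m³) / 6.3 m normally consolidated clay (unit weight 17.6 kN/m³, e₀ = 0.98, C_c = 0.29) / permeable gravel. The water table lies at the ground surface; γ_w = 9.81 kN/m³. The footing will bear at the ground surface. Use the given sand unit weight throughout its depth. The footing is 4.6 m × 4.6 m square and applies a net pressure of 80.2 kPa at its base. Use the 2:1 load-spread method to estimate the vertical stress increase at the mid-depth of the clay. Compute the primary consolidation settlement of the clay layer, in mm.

Mid-depth of clay below the ground surface: z = 2 + 6.3/2 = 5.15 m.
Total vertical stress at mid-clay: σ_v = 18.9×2 + 17.6×3.15 = 93.24 kPa.
Pore pressure: u = 9.81×(5.15 − 0) = 50.522 kPa.
Initial effective stress: σ'_0 = σ_v − u = 93.24 − 50.522 = 42.718 kPa.
Stress increase at mid-clay by the 2:1 spreading method:
Δσ = qBL/((B+z)(L+z)) = 80.2×4.6×4.6/((4.6+5.15)(4.6+5.15)) = 17.852 kPa
Final effective stress: σ'_f = σ'_0 + Δσ = 42.718 + 17.852 = 60.57 kPa.
Normally consolidated clay, so the full stress increment lies on the virgin compression line:
S_c = C_c·H/(1+e₀)·log₁₀(σ'_f/σ'_0) = 0.29×6.3/(1+0.98)×log₁₀(60.57/42.718)
    = 0.92273 × 0.15165 = 0.1399 m

S_c ≈ 140 mm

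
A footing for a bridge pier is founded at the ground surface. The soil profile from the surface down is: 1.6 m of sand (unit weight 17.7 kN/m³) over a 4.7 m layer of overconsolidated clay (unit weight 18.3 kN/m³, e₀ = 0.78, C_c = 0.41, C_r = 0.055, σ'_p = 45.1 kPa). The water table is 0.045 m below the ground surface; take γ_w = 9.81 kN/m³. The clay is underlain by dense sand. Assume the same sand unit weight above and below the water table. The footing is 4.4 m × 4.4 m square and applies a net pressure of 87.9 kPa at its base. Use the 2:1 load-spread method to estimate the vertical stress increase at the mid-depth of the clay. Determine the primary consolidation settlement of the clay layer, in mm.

Mid-depth of clay below the ground surface: z = 1.6 + 4.7/2 = 3.95 m.
Total vertical stress at mid-clay: σ_v = 17.7×1.6 + 18.3×2.35 = 71.325 kPa.
Pore pressure: u = 9.81×(3.95 − 0.045) = 38.308 kPa.
Initial effective stress: σ'_0 = σ_v − u = 71.325 − 38.308 = 33.017 kPa.
Stress increase at mid-clay by the 2:1 spreading method:
Δσ = qBL/((B+z)(L+z)) = 87.9×4.4×4.4/((4.4+3.95)(4.4+3.95)) = 24.407 kPa
Final effective stress: σ'_f = 33.017 + 24.407 = 57.424 kPa.
σ'_f = 57.424 > σ'_p = 45.1 kPa, so the stress path crosses the preconsolidation pressure — recompression up to σ'_p, then virgin compression beyond:
S_c = H/(1+e₀)·[C_r·log₁₀(σ'_p/σ'_0) + C_c·log₁₀(σ'_f/σ'_p)]
    = 4.7/1.78 × [0.055×log₁₀(45.1/33.017) + 0.41×log₁₀(57.424/45.1)]
    = 2.6404 × [0.0074491 + 0.043016] = 0.1332 m

S_c ≈ 133 mm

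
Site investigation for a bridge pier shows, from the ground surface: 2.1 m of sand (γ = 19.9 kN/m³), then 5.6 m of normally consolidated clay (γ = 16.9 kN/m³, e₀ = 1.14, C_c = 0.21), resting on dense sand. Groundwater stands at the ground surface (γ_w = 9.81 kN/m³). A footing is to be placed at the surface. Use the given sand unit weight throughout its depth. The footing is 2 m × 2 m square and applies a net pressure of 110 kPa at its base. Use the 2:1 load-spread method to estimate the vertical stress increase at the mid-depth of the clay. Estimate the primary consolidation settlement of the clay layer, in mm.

S_c ≈ 48.5 mm

Mid-depth of clay below the ground surface: z = 2.1 + 5.6/2 = 4.9 m.
Total vertical stress at mid-clay: σ_v = 19.9×2.1 + 16.9×2.8 = 89.11 kPa.
Pore pressure: u = 9.81×(4.9 − 0) = 48.069 kPa.
Initial effective stress: σ'_0 = σ_v − u = 89.11 − 48.069 = 41.041 kPa.
Stress increase at mid-clay by the 2:1 spreading method:
Δσ = qBL/((B+z)(L+z)) = 110×2×2/((2+4.9)(2+4.9)) = 9.2418 kPa
Final effective stress: σ'_f = σ'_0 + Δσ = 41.041 + 9.2418 = 50.283 kPa.
Normally consolidated clay, so the full stress increment lies on the virgin compression line:
S_c = C_c·H/(1+e₀)·log₁₀(σ'_f/σ'_0) = 0.21×5.6/(1+1.14)×log₁₀(50.283/41.041)
    = 0.54953 × 0.088203 = 0.04847 m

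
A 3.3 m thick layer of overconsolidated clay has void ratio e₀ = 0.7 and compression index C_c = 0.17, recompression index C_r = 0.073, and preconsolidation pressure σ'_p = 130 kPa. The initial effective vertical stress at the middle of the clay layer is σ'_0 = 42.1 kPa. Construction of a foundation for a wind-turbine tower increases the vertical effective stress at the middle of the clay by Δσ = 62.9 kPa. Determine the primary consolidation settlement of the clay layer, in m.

Final effective stress: σ'_f = 42.1 + 62.9 = 105 kPa.
σ'_f = 105 ≤ σ'_p = 130 kPa, so the clay remains overconsolidated and only the recompression index applies:
S_c = C_r·H/(1+e₀)·log₁₀(σ'_f/σ'_0) = 0.073×3.3/1.7×log₁₀(105/42.1)
    = 0.14171 × 0.39691 = 0.05625 m

S_c ≈ 0.0562 m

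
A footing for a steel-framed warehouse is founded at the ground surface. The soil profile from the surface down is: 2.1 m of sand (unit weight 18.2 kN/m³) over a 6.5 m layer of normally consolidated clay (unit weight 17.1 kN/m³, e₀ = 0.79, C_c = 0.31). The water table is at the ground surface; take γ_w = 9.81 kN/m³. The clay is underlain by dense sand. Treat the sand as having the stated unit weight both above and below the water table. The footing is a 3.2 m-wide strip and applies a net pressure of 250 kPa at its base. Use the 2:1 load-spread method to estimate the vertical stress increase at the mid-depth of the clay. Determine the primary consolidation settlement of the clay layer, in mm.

Mid-depth of clay below the ground surface: z = 2.1 + 6.5/2 = 5.35 m.
Total vertical stress at mid-clay: σ_v = 18.2×2.1 + 17.1×3.25 = 93.795 kPa.
Pore pressure: u = 9.81×(5.35 − 0) = 52.483 kPa.
Initial effective stress: σ'_0 = σ_v − u = 93.795 − 52.483 = 41.312 kPa.
Stress increase at mid-clay by the 2:1 spreading method:
Δσ = qB/(B+z) = 250×3.2/(3.2+5.35) = 93.567 kPa
Final effective stress: σ'_f = σ'_0 + Δσ = 41.312 + 93.567 = 134.88 kPa.
Normally consolidated clay, so the full stress increment lies on the virgin compression line:
S_c = C_c·H/(1+e₀)·log₁₀(σ'_f/σ'_0) = 0.31×6.5/(1+0.79)×log₁₀(134.88/41.312)
    = 1.1257 × 0.51387 = 0.5785 m

S_c ≈ 578 mm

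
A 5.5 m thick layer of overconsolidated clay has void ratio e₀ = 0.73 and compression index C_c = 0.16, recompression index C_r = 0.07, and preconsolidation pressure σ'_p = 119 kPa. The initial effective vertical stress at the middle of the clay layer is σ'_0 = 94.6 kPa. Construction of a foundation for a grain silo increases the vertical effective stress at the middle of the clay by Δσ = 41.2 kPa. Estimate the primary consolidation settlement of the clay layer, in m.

Final effective stress: σ'_f = 94.6 + 41.2 = 135.8 kPa.
σ'_f = 135.8 > σ'_p = 119 kPa, so the stress path crosses the preconsolidation pressure — recompression up to σ'_p, then virgin compression beyond:
S_c = H/(1+e₀)·[C_r·log₁₀(σ'_p/σ'_0) + C_c·log₁₀(σ'_f/σ'_p)]
    = 5.5/1.73 × [0.07×log₁₀(119/94.6) + 0.16×log₁₀(135.8/119)]
    = 3.1792 × [0.0069759 + 0.0091764] = 0.05135 m

S_c ≈ 0.0514 m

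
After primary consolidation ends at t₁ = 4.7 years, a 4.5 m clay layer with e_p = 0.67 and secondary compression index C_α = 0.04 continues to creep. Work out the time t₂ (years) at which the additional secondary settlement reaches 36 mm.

t₂ ≈ 10.1 years

S_s = C_α·H/(1+e_p)·log₁₀(t₂/t₁) ⇒ log₁₀(t₂/t₁) = S_s·(1+e_p)/(C_α·H).
log₁₀(t₂/t₁) = 0.036 × (1+0.67) / (0.04×4.5) = 0.334
t₂ = t₁ × 10^0.334 = 4.7 × 2.158 = 10.14 years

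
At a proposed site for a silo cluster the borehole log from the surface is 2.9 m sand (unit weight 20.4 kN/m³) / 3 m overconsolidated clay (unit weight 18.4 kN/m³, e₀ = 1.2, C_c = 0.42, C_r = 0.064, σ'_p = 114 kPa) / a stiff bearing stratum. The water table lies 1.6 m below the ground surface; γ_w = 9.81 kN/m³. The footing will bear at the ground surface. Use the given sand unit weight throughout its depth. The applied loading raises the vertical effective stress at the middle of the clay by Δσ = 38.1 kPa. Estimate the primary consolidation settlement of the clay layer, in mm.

Mid-depth of clay below the ground surface: z = 2.9 + 3/2 = 4.4 m.
Total vertical stress at mid-clay: σ_v = 20.4×2.9 + 18.4×1.5 = 86.76 kPa.
Pore pressure: u = 9.81×(4.4 − 1.6) = 27.468 kPa.
Initial effective stress: σ'_0 = σ_v − u = 86.76 − 27.468 = 59.292 kPa.
Final effective stress: σ'_f = 59.292 + 38.1 = 97.392 kPa.
σ'_f = 97.392 ≤ σ'_p = 114 kPa, so the clay remains overconsolidated and only the recompression index applies:
S_c = C_r·H/(1+e₀)·log₁₀(σ'_f/σ'_0) = 0.064×3/2.2×log₁₀(97.392/59.292)
    = 0.08727 × 0.21553 = 0.01881 m

S_c ≈ 18.8 mm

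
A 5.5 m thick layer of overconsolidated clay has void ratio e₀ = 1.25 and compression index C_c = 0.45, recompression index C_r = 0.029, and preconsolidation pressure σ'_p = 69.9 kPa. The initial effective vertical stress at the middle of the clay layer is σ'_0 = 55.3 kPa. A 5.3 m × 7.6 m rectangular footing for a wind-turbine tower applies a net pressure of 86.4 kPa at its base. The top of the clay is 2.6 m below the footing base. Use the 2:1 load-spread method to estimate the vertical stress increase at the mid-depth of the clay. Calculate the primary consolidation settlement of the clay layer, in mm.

S_c ≈ 74.9 mm

Mid-depth of clay below the footing base: z = 2.6 + 5.5/2 = 5.35 m.
Stress increase at mid-clay by the 2:1 spreading method:
Δσ = qBL/((B+z)(L+z)) = 86.4×5.3×7.6/((5.3+5.35)(7.6+5.35)) = 25.234 kPa
Final effective stress: σ'_f = 55.3 + 25.234 = 80.534 kPa.
σ'_f = 80.534 > σ'_p = 69.9 kPa, so the stress path crosses the preconsolidation pressure — recompression up to σ'_p, then virgin compression beyond:
S_c = H/(1+e₀)·[C_r·log₁₀(σ'_p/σ'_0) + C_c·log₁₀(σ'_f/σ'_p)]
    = 5.5/2.25 × [0.029×log₁₀(69.9/55.3) + 0.45×log₁₀(80.534/69.9)]
    = 2.4444 × [0.0029508 + 0.027676] = 0.07486 m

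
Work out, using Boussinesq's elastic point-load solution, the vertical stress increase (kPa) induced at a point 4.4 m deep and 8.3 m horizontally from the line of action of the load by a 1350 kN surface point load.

Boussinesq vertical stress below a point load on an elastic half-space:
Δσ_z = 3P/(2πz²) · [1 + (r/z)²]^(−5/2)
r/z = 8.3/4.4 = 1.8864; [1+(r/z)²]^(−5/2) = 0.022541.
Δσ_z = 3×1350/(2π×4.4²) × 0.022541 = 33.294 × 0.022541 = 0.7505 kPa

Δσ_z ≈ 0.75 kPa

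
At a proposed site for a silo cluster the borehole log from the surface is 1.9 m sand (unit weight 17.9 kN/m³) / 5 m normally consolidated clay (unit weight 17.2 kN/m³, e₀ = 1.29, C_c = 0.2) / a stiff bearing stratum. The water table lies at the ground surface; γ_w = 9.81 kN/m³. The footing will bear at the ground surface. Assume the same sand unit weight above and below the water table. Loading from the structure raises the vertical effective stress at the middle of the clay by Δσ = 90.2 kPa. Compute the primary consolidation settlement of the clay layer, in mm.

Mid-depth of clay below the ground surface: z = 1.9 + 5/2 = 4.4 m.
Total vertical stress at mid-clay: σ_v = 17.9×1.9 + 17.2×2.5 = 77.01 kPa.
Pore pressure: u = 9.81×(4.4 − 0) = 43.164 kPa.
Initial effective stress: σ'_0 = σ_v − u = 77.01 − 43.164 = 33.846 kPa.
Final effective stress: σ'_f = σ'_0 + Δσ = 33.846 + 90.2 = 124.05 kPa.
Normally consolidated clay, so the full stress increment lies on the virgin compression line:
S_c = C_c·H/(1+e₀)·log₁₀(σ'_f/σ'_0) = 0.2×5/(1+1.29)×log₁₀(124.05/33.846)
    = 0.43668 × 0.56409 = 0.2463 m

S_c ≈ 246 mm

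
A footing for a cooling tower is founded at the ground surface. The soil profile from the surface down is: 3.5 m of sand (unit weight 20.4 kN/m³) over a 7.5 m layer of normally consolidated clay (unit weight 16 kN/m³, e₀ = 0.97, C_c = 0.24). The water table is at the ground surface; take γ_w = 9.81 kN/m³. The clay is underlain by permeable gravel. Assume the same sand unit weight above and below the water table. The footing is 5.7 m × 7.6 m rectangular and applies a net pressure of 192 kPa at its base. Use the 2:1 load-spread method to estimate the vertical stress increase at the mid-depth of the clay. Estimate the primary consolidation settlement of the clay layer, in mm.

Mid-depth of clay below the ground surface: z = 3.5 + 7.5/2 = 7.25 m.
Total vertical stress at mid-clay: σ_v = 20.4×3.5 + 16×3.75 = 131.4 kPa.
Pore pressure: u = 9.81×(7.25 − 0) = 71.123 kPa.
Initial effective stress: σ'_0 = σ_v − u = 131.4 − 71.123 = 60.277 kPa.
Stress increase at mid-clay by the 2:1 spreading method:
Δσ = qBL/((B+z)(L+z)) = 192×5.7×7.6/((5.7+7.25)(7.6+7.25)) = 43.251 kPa
Final effective stress: σ'_f = σ'_0 + Δσ = 60.277 + 43.251 = 103.53 kPa.
Normally consolidated clay, so the full stress increment lies on the virgin compression line:
S_c = C_c·H/(1+e₀)·log₁₀(σ'_f/σ'_0) = 0.24×7.5/(1+0.97)×log₁₀(103.53/60.277)
    = 0.91371 × 0.23491 = 0.2146 m

S_c ≈ 215 mm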